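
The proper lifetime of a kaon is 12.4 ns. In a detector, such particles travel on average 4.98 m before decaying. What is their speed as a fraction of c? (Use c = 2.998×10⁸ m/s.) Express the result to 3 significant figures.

Let x = d/(cτ) = 4.980 m / (2.998×10⁸ m/s × 1.240×10^-8 s) = 1.3396. Since d = βγcτ, x = βγ = β/√(1−β²).
Solving: β² = x²/(1+x²) = 1.79453/2.79453 = 0.642158, so β = 0.801.

0.801c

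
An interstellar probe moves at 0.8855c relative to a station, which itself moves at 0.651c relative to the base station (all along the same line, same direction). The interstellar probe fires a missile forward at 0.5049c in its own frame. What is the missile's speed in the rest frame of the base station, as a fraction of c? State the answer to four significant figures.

0.9916c

Apply u = (u'+v)/(1+u'v) twice. Missile in the station frame: (0.5049+0.8855)/(1+0.5049·0.8855) = 1.3904/1.44708895 = 0.96083c.
That velocity, transformed to the rest frame of the base station: (0.96083+0.651)/(1+0.96083·0.651) = 1.61183/1.62550033 = 0.99159c.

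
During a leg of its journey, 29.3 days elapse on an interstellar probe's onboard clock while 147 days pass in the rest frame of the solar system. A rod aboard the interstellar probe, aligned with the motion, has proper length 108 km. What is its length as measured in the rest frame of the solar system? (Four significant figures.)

21.53 km

From Δt = γΔτ: γ = 147/29.3 = 5.01706.
The rod contracts by the same γ: 108 km / 5.01706 = 21.53 km.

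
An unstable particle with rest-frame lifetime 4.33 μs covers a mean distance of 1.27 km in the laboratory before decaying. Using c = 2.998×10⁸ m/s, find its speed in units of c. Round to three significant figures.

0.699c

Lab distance = (lab lifetime)·v = γτ·βc, so βγ = d/(cτ) = 1270/(2.998×10⁸ × 4.330×10^-6) = 0.97833.
With βγ = 0.97833: γ² = 1 + (βγ)² = 1.95713, and β = (βγ)/γ = 0.97833/1.39897 = 0.699.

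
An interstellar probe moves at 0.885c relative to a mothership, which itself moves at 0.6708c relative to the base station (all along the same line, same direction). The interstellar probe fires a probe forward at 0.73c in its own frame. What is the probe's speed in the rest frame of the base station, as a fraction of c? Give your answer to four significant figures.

Apply u = (u'+v)/(1+u'v) twice. Probe in the mothership frame: (0.73+0.885)/(1+0.73·0.885) = 1.615/1.64605 = 0.98114c.
That velocity, transformed to the rest frame of the base station: (0.98114+0.6708)/(1+0.98114·0.6708) = 1.65194/1.658148712 = 0.99626c.

0.9963c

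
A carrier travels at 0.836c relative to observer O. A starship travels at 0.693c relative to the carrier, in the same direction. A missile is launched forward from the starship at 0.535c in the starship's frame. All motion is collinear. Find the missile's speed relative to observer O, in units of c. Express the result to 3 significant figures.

0.990c

Compose velocities in two stages. Stage 1 (into S'): u₁ = (0.535+0.693)/(1+0.535×0.693) = 0.89586.
Stage 2 (into S): u = (0.89586+0.836)/(1+0.89586×0.836) = 0.99023, so the speed is 0.990c.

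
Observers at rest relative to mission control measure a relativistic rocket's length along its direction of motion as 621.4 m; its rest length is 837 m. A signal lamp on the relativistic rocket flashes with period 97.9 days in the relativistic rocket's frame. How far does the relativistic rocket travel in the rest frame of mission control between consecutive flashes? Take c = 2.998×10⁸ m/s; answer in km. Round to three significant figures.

γ = L₀/L = 837/621.4 = 1.34696.
β = √(1 − 1/γ²) = 0.66994. Lab-frame period = γτ = 1.34696×97.9 days = 131.87 days. Distance = βc × γτ = 0.66994 × 2.998×10⁸ m/s × 11393568 s = 2.2884×10^15 m = 2.29×10^12 km.

2.29×10^12 km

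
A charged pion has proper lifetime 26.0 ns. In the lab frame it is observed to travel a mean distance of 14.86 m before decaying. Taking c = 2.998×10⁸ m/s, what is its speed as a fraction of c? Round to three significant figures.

0.886c

d = βγcτ ⇒ βγ = d/(cτ) = 14.86 m / (7.7948 m) = 1.9064.
β = (βγ)/√(1+(βγ)²) = 1.9064/√4.63436 = 0.886.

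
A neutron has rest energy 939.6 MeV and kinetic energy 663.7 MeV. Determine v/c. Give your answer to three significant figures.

γ = 1 + K/(mc²) = 1 + 663.7/939.6 = 1.7064.
β = √(1 − 1/γ²) = √(1 − 0.34343) = √0.65657 = 0.810.

0.810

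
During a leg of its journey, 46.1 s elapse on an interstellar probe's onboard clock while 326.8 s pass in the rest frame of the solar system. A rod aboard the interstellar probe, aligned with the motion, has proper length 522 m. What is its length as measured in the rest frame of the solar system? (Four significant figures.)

The time-dilation ratio gives γ = 326.8/46.1 = 7.08894.
L = L₀/γ = 522/7.08894 = 73.64 m.

73.64 m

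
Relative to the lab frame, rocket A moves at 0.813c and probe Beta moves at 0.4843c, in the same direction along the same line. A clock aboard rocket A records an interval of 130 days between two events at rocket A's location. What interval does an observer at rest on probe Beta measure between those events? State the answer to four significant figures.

154.7 days

Transform rocket A's velocity into probe Beta's frame: (0.813 − 0.4843)/(1 − 0.813·0.4843) = 0.3287/0.6062641, so the relative speed is 0.54217c.
γ for this relative speed: γ = 1/√(1 − 0.293948) = 1.1901.
Rocket A's interval is proper; time dilation gives Δt_B = γΔτ = 1.1901 × 130 days = 154.7 days.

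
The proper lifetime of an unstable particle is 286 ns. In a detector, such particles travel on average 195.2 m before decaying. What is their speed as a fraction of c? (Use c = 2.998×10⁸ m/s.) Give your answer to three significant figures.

0.916c

Lab distance = (lab lifetime)·v = γτ·βc, so βγ = d/(cτ) = 195.2/(2.998×10⁸ × 2.860×10^-7) = 2.2766.
With βγ = 2.2766: γ² = 1 + (βγ)² = 6.18291, and β = (βγ)/γ = 2.2766/2.48655 = 0.916.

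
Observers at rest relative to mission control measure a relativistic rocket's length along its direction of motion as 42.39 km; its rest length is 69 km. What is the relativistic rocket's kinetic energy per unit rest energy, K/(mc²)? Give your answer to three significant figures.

From L = L₀/γ: γ = 69/42.39 = 1.62774.
K/(mc²) = γ − 1 = 1.62774 − 1 = 0.628.

0.628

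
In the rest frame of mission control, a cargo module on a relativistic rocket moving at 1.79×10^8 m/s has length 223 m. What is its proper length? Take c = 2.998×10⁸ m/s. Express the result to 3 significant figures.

β = v/c = (1.79×10^8 m/s)/(2.998×10⁸ m/s) = 0.597065.
Lorentz factor: γ = (1 − 0.3564866)^(−1/2) = 1.2466.
Proper length: L₀ = γ·L = 1.2466 × 223 = 278 m.

278 m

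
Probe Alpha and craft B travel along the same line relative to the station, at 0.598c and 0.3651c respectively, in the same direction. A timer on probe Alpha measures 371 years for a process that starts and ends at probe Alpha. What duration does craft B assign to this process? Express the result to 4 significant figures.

388.7 years

The velocity of probe Alpha relative to craft B is (0.598 − 0.3651)c / (1 − 0.598×0.3651) = 0.29795c; relative speed 0.29795c.
At |u| = 0.29795c, γ = (1 − 0.0887742)^(−1/2) = 1.0476.
Probe Alpha's interval is proper; time dilation gives Δt_B = γΔτ = 1.0476 × 371 years = 388.7 years.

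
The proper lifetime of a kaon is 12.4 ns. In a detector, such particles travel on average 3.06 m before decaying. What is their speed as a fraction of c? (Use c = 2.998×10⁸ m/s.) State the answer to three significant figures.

Let x = d/(cτ) = 3.060 m / (2.998×10⁸ m/s × 1.240×10^-8 s) = 0.82313. Since d = βγcτ, x = βγ = β/√(1−β²).
Solving: β² = x²/(1+x²) = 0.677543/1.677543 = 0.40389, so β = 0.636.

0.636c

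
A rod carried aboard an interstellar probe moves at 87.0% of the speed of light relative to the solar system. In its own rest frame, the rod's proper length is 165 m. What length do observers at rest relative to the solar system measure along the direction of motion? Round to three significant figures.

81.4 m

With β = 0.87, γ = 1/√(1 − 0.87²) = 1/√0.2431 = 2.0282.
Along the direction of motion the measured length is L₀/γ = 165/2.0282 = 81.4 m.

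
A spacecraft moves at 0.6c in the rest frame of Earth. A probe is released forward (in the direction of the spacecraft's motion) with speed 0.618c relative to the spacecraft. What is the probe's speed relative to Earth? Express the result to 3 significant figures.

0.889c

In units of c, u = (u' + v)/(1 + u'v) with u' = 0.618 and v = 0.6.
Numerator: 0.618 + 0.6 = 1.218. Denominator: 1 + (0.618)(0.6) = 1.3708.
u = 1.218/1.3708 = 0.88853, so the speed is 0.889c.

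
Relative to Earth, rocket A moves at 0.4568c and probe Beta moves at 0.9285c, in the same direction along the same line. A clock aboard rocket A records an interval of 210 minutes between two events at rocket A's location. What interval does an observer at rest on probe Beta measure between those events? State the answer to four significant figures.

Transform rocket A's velocity into probe Beta's frame: (0.4568 − 0.9285)/(1 − 0.4568·0.9285) = −0.4717/0.5758612, so the relative speed is 0.81912c.
γ for this relative speed: γ = 1/√(1 − 0.670958) = 1.7433.
Rocket A's interval is proper; time dilation gives Δt_B = γΔτ = 1.7433 × 210 minutes = 366.1 minutes.

366.1 minutes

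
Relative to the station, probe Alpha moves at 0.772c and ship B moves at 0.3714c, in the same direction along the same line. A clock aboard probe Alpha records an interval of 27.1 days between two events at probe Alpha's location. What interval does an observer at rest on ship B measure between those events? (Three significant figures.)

Transform probe Alpha's velocity into ship B's frame: (0.772 − 0.3714)/(1 − 0.772·0.3714) = 0.4006/0.7132792, so the relative speed is 0.56163c.
At |u| = 0.56163c, γ = (1 − 0.315428)^(−1/2) = 1.2086.
Probe Alpha's interval is proper; time dilation gives Δt_B = γΔτ = 1.2086 × 27.1 days = 32.8 days.

32.8 days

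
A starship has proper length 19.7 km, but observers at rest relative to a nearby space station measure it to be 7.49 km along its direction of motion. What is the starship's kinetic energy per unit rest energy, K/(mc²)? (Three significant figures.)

γ = L₀/L = 19.7/7.49 = 2.63017.
Since K = (γ−1)mc², K/(mc²) = 2.63017 − 1 = 1.63.

1.63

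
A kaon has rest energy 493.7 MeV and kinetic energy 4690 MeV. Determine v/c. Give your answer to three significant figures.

K = (γ−1)mc², so γ = 1 + 4690/493.7 = 10.5.
Then v/c = √(1 − γ⁻²) = √(1 − 0.00907029) = √0.99092971 = 0.995.

0.995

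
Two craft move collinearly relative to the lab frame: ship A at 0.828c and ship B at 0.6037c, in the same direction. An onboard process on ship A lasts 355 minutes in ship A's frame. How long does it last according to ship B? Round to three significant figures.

397 minutes

Transform ship A's velocity into ship B's frame: (0.828 − 0.6037)/(1 − 0.828·0.6037) = 0.2243/0.5001364, so the relative speed is 0.44848c.
γ for this relative speed: γ = 1/√(1 − 0.201134) = 1.1188.
Ship A's interval is proper; time dilation gives Δt_B = γΔτ = 1.1188 × 355 minutes = 397 minutes.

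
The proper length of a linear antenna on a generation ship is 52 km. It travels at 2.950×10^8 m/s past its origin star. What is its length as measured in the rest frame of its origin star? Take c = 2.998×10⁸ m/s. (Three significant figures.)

9.27 km

β = v/c = (2.950×10^8 m/s)/(2.998×10⁸ m/s) = 0.983989.
With β = 0.983989, γ = 1/√(1 − 0.983989²) = 1/√0.03176565 = 5.6108.
Length contraction: L = L₀/γ = 52/5.6108 = 9.27 km.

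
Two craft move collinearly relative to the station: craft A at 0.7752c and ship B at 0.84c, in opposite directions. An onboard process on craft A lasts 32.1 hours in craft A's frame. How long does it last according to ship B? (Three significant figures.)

155 hours

The velocity of craft A relative to ship B is (0.7752 + 0.84)c / (1 + 0.7752×0.84) = 0.97822c; relative speed 0.97822c.
At |u| = 0.97822c, γ = (1 − 0.956914)^(−1/2) = 4.8176.
The clock on craft A records proper time, so ship B measures Δt = γΔτ = 4.8176 × 32.1 = 155 hours.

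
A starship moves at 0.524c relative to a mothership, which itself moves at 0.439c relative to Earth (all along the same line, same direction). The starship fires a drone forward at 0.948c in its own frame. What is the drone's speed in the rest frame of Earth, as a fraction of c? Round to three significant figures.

0.994c

Apply u = (u'+v)/(1+u'v) twice. Drone in the mothership frame: (0.948+0.524)/(1+0.948·0.524) = 1.472/1.496752 = 0.98346c.
That velocity, transformed to the rest frame of Earth: (0.98346+0.439)/(1+0.98346·0.439) = 1.42246/1.43173894 = 0.99352c.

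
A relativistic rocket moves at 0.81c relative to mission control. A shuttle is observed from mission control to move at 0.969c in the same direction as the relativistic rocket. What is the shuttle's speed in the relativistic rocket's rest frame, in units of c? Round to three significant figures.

0.739c

Transform to the relativistic rocket's frame: u' = (u − v)/(1 − uv/c²).
u' = (0.969 − 0.81)/(1 − 0.969×0.81) = 0.159/0.21511 = 0.73916.
Speed in the relativistic rocket's frame: 0.739c (in the same direction).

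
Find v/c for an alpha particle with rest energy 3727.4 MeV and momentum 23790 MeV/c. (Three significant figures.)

pc/(mc²) = 23790/3727.4 = 6.3825 = βγ = β/√(1−β²).
So β² = x²/(1 + x²) with x = 6.3825: x² = 40.7363, β² = 40.7363/41.7363 = 0.97604, β = 0.988.

0.988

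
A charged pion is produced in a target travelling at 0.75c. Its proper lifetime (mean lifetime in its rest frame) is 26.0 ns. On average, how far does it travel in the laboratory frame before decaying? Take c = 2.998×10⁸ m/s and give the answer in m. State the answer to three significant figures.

8.84 m

β² = 0.5625, so γ = 1/√0.4375 = 1.5119.
Lab-frame lifetime: Δt = γτ = 1.5119 × 26.0 ns = 39.309 ns.
Distance: d = vΔt = 0.75 × 2.998×10⁸ m/s × 3.9309×10^-8 s = 8.84 m.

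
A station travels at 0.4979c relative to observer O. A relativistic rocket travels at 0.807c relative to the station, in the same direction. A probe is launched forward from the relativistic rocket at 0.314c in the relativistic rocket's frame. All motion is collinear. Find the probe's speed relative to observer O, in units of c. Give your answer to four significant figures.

Apply u = (u'+v)/(1+u'v) twice. Probe in the station frame: (0.314+0.807)/(1+0.314·0.807) = 1.121/1.253398 = 0.89437c.
That velocity, transformed to the rest frame of observer O: (0.89437+0.4979)/(1+0.89437·0.4979) = 1.39227/1.445306823 = 0.9633c.

0.9633c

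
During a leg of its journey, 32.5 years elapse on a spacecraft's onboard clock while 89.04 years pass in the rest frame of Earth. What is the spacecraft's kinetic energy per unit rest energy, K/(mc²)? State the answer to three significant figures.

The time-dilation ratio gives γ = 89.04/32.5 = 2.73969.
Since K = (γ−1)mc², K/(mc²) = 2.73969 − 1 = 1.74.

1.74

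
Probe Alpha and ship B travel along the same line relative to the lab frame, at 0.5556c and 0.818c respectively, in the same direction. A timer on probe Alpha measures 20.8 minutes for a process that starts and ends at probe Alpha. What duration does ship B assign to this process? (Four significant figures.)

23.72 minutes

Transform probe Alpha's velocity into ship B's frame: (0.5556 − 0.818)/(1 − 0.5556·0.818) = −0.2624/0.5455192, so the relative speed is 0.48101c.
γ for this relative speed: γ = 1/√(1 − 0.231371) = 1.1406.
The clock on probe Alpha records proper time, so ship B measures Δt = γΔτ = 1.1406 × 20.8 = 23.72 minutes.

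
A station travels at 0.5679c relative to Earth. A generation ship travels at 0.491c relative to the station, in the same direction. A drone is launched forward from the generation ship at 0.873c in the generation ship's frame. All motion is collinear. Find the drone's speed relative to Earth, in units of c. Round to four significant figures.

First combine the drone and generation ship (S''→S'): u₁ = (0.873 + 0.491)/(1 + 0.873×0.491) = 1.364/1.428643 = 0.95475.
Then combine with the station (S'→S): u = (0.95475 + 0.5679)/(1 + 0.95475×0.5679) = 1.52265/1.542202525 = 0.98732.

0.9873c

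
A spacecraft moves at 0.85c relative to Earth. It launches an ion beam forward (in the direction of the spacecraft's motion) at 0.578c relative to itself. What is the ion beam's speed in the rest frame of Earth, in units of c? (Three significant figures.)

0.958c

In units of c, u = (u' + v)/(1 + u'v) with u' = 0.578 and v = 0.85.
Numerator: 0.578 + 0.85 = 1.428. Denominator: 1 + (0.578)(0.85) = 1.4913.
u = 1.428/1.4913 = 0.95755, so the speed is 0.958c.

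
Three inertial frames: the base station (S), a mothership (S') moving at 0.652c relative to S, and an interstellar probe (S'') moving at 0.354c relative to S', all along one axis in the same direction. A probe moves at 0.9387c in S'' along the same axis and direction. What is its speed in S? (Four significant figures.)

First combine the probe and interstellar probe (S''→S'): u₁ = (0.9387 + 0.354)/(1 + 0.9387×0.354) = 1.2927/1.3322998 = 0.97028.
Then combine with the mothership (S'→S): u = (0.97028 + 0.652)/(1 + 0.97028×0.652) = 1.62228/1.63262256 = 0.99367.

0.9937c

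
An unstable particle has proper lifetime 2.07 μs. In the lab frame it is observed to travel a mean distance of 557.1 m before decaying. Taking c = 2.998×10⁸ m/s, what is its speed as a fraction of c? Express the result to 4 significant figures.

Lab distance = (lab lifetime)·v = γτ·βc, so βγ = d/(cτ) = 557.1/(2.998×10⁸ × 2.070×10^-6) = 0.8977.
With βγ = 0.8977: γ² = 1 + (βγ)² = 1.805865, and β = (βγ)/γ = 0.8977/1.34382 = 0.6680.

0.6680c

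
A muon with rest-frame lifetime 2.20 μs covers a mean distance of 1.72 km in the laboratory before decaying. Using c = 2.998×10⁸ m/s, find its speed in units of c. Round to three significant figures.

0.934c

Let x = d/(cτ) = 1720 m / (2.998×10⁸ m/s × 2.200×10^-6 s) = 2.6078. Since d = βγcτ, x = βγ = β/√(1−β²).
Solving: β² = x²/(1+x²) = 6.80062/7.80062 = 0.871805, so β = 0.934.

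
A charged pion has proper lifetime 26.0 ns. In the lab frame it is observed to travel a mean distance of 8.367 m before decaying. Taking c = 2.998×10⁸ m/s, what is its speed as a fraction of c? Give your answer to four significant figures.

d = βγcτ ⇒ βγ = d/(cτ) = 8.367 m / (7.7948 m) = 1.0734.
β = (βγ)/√(1+(βγ)²) = 1.0734/√2.15219 = 0.7317.

0.7317c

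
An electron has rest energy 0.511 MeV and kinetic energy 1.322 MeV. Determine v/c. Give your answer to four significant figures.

γ = 1 + K/(mc²) = 1 + 1.322/0.511 = 3.5871.
β = √(1 − 1/γ²) = √(1 − 0.0777165) = √0.9222835 = 0.9604.

0.9604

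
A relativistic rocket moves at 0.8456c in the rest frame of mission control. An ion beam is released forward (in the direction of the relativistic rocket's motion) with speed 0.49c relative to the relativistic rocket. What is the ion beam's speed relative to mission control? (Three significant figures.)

Relativistic velocity addition: u = (u' + v)/(1 + u'v/c²), with u' = 0.49c and v = 0.8456c.
Numerator: 0.49 + 0.8456 = 1.3356. Denominator: 1 + (0.49)(0.8456) = 1.414344.
u = 1.3356/1.414344 = 0.94432, so the speed is 0.944c.

0.944c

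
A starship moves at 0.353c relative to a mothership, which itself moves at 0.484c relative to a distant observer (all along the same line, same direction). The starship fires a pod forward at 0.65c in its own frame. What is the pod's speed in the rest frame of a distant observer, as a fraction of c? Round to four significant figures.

0.9319c

First combine the pod and starship (S''→S'): u₁ = (0.65 + 0.353)/(1 + 0.65×0.353) = 1.003/1.22945 = 0.81581.
Then combine with the mothership (S'→S): u = (0.81581 + 0.484)/(1 + 0.81581×0.484) = 1.29981/1.39485204 = 0.93186.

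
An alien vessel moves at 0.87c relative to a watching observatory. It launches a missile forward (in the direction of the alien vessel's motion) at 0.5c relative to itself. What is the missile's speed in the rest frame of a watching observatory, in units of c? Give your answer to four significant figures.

In units of c, u = (u' + v)/(1 + u'v) with u' = 0.5 and v = 0.87.
Numerator: 0.5 + 0.87 = 1.37. Denominator: 1 + (0.5)(0.87) = 1.435.
u = 1.37/1.435 = 0.9547, so the speed is 0.9547c.

0.9547c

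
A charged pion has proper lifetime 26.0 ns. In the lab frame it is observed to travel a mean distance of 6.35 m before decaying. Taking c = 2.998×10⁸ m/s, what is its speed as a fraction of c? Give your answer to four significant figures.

0.6316c

d = βγcτ ⇒ βγ = d/(cτ) = 6.350 m / (7.7948 m) = 0.81465.
β = (βγ)/√(1+(βγ)²) = 0.81465/√1.663655 = 0.6316.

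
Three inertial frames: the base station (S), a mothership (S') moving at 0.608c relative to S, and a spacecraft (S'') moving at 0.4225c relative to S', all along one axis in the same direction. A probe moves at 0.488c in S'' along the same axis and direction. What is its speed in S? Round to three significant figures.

First combine the probe and spacecraft (S''→S'): u₁ = (0.488 + 0.4225)/(1 + 0.488×0.4225) = 0.9105/1.20618 = 0.75486.
Then combine with the mothership (S'→S): u = (0.75486 + 0.608)/(1 + 0.75486×0.608) = 1.36286/1.45895488 = 0.93413.

0.934c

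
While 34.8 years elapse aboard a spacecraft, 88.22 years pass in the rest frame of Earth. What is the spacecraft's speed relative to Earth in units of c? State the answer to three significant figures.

γ = Δt/Δτ = 88.22/34.8 = 2.5351.
β = √(1 − 1/γ²) = √(1 − 0.1556) = √0.8444 = 0.919.

0.919c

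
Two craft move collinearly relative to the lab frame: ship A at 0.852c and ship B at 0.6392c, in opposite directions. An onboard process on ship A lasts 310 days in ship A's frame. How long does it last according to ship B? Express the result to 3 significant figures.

1190 days

Speed of ship A in ship B's frame: u = (v_A + v_B)/(1 + v_A v_B/c²) = (0.852 + 0.6392)/(1 + 0.852×0.6392) = 1.4912/1.5445984 = 0.96543; |u| = 0.96543c.
At |u| = 0.96543c, γ = (1 − 0.932055)^(−1/2) = 3.8364.
The clock on ship A records proper time, so ship B measures Δt = γΔτ = 3.8364 × 310 = 1190 days.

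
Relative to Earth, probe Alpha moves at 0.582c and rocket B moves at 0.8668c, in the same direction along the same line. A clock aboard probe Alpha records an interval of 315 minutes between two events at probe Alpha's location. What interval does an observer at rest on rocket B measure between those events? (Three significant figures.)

The velocity of probe Alpha relative to rocket B is (0.582 − 0.8668)c / (1 − 0.582×0.8668) = −0.57475c; relative speed 0.57475c.
At |u| = 0.57475c, γ = (1 − 0.330338)^(−1/2) = 1.222.
The clock on probe Alpha records proper time, so rocket B measures Δt = γΔτ = 1.222 × 315 = 385 minutes.

385 minutes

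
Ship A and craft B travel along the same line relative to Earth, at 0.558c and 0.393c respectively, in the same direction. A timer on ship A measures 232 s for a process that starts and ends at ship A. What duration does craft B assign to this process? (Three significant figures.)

The velocity of ship A relative to craft B is (0.558 − 0.393)c / (1 − 0.558×0.393) = 0.21135c; relative speed 0.21135c.
γ for this relative speed: γ = 1/√(1 − 0.0446688) = 1.0231.
The clock on ship A records proper time, so craft B measures Δt = γΔτ = 1.0231 × 232 = 237 s.

237 s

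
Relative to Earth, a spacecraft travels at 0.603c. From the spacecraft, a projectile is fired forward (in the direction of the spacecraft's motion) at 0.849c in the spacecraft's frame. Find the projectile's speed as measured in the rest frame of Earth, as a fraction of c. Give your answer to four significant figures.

In units of c, u = (u' + v)/(1 + u'v) with u' = 0.849 and v = 0.603.
Numerator: 0.849 + 0.603 = 1.452. Denominator: 1 + (0.849)(0.603) = 1.511947.
u = 1.452/1.511947 = 0.96035, so the speed is 0.9604c.

0.9604c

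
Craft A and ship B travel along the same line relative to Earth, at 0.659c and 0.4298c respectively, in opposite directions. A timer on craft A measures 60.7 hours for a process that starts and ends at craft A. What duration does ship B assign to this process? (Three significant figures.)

115 hours

Transform craft A's velocity into ship B's frame: (0.659 + 0.4298)/(1 + 0.659·0.4298) = 1.0888/1.2832382, so the relative speed is 0.84848c.
At |u| = 0.84848c, γ = (1 − 0.719918)^(−1/2) = 1.8895.
Craft A's interval is proper; time dilation gives Δt_B = γΔτ = 1.8895 × 60.7 hours = 115 hours.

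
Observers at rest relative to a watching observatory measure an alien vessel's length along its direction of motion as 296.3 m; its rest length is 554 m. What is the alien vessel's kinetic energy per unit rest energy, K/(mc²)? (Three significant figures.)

0.870

Length contraction gives γ = L₀/L = 554/296.3 = 1.86973.
Since K = (γ−1)mc², K/(mc²) = 1.86973 − 1 = 0.870.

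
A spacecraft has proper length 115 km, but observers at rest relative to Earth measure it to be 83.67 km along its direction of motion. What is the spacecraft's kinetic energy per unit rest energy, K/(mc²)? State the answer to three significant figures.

Length contraction gives γ = L₀/L = 115/83.67 = 1.37445.
K/(mc²) = γ − 1 = 1.37445 − 1 = 0.374.

0.374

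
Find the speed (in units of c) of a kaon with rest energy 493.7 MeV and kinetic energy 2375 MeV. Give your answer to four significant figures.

0.9851c

γ = 1 + K/(mc²) = 1 + 2375/493.7 = 5.8106.
β = √(1 − 1/γ²) = √(1 − 0.0296182) = √0.9703818 = 0.9851.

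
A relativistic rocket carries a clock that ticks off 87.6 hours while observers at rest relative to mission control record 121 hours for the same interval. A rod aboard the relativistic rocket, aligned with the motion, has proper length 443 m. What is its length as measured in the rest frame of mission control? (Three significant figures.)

321 m

γ = Δt/Δτ = 121/87.6 = 1.38128.
The rod contracts by the same γ: 443 m / 1.38128 = 321 m.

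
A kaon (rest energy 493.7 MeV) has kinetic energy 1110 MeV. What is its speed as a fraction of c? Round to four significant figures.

γ = 1 + K/(mc²) = 1 + 1110/493.7 = 3.2483.
β = √(1 − 1/γ²) = √(1 − 0.0947737) = √0.9052263 = 0.9514.

0.9514c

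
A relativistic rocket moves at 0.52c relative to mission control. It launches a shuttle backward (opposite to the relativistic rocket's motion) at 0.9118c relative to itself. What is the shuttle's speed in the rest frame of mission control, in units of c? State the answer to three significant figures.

0.745c

In units of c, u = (u' + v)/(1 + u'v) with u' = −0.9118 and v = 0.52.
Numerator: −0.9118 + 0.52 = −0.3918. Denominator: 1 + (−0.9118)(0.52) = 0.525864.
u = −0.3918/0.525864 = −0.74506, so the speed is 0.745c.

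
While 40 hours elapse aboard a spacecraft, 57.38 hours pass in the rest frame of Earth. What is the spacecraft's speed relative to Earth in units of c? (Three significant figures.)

γ = Δt/Δτ = 57.38/40 = 1.4345.
β = √(1 − 1/γ²) = √(1 − 0.485958) = √0.514042 = 0.717.

0.717c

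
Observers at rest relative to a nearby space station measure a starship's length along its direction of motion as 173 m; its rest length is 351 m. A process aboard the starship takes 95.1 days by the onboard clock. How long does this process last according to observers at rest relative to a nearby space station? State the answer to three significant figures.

193 days

From L = L₀/γ: γ = 351/173 = 2.0289.
Δt = γΔτ = 2.0289 × 95.1 = 193 days.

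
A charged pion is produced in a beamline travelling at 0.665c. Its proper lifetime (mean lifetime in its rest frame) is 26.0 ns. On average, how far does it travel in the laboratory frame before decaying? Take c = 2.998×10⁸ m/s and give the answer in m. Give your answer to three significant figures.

Lorentz factor: γ = (1 − 0.442225)^(−1/2) = 1.339.
Lab-frame lifetime: Δt = γτ = 1.339 × 26.0 ns = 34.814 ns.
Distance: d = vΔt = 0.665 × 2.998×10⁸ m/s × 3.4814×10^-8 s = 6.94 m.

6.94 m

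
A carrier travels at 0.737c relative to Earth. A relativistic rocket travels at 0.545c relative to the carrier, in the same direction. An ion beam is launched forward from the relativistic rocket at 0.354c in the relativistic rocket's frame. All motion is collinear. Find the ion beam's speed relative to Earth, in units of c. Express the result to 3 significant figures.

Compose velocities in two stages. Stage 1 (into S'): u₁ = (0.354+0.545)/(1+0.354×0.545) = 0.75361.
Stage 2 (into S): u = (0.75361+0.737)/(1+0.75361×0.737) = 0.95834, so the speed is 0.958c.

0.958c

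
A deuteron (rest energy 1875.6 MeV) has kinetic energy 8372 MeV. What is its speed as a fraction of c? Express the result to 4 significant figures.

0.9831c

γ = 1 + K/(mc²) = 1 + 8372/1875.6 = 5.4636.
β = √(1 − 1/γ²) = √(1 − 0.0334998) = √0.9665002 = 0.9831.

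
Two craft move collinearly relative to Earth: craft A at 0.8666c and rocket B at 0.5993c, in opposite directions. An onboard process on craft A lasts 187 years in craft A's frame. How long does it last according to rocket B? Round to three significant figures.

711 years

Speed of craft A in rocket B's frame: u = (v_A + v_B)/(1 + v_A v_B/c²) = (0.8666 + 0.5993)/(1 + 0.8666×0.5993) = 1.4659/1.51935338 = 0.96482; |u| = 0.96482c.
At |u| = 0.96482c, γ = (1 − 0.930878)^(−1/2) = 3.8036.
Craft A's interval is proper; time dilation gives Δt_B = γΔτ = 3.8036 × 187 years = 711 years.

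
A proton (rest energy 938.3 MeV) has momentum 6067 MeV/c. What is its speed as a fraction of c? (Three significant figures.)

0.988c

pc/(mc²) = 6067/938.3 = 6.4659 = βγ = β/√(1−β²).
So β² = x²/(1 + x²) with x = 6.4659: x² = 41.8079, β² = 41.8079/42.8079 = 0.97664, β = 0.988.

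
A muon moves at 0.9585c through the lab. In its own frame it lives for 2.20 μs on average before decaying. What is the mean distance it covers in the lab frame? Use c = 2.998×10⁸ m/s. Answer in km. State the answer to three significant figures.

γ = 1/√(1 − β²) = 1/√(1 − 0.91872225) = 1/√0.08127775 = 1/0.285093 = 3.5076.
Lab-frame lifetime: Δt = γτ = 3.5076 × 2.20 μs = 7.7167 μs.
Distance: d = vΔt = 0.9585 × 2.998×10⁸ m/s × 7.7167×10^-6 s = 2220 m = 2.22 km.

2.22 km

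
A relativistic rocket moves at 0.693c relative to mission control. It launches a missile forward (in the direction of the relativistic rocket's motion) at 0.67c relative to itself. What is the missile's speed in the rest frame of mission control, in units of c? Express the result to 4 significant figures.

In units of c, u = (u' + v)/(1 + u'v) with u' = 0.67 and v = 0.693.
Numerator: 0.67 + 0.693 = 1.363. Denominator: 1 + (0.67)(0.693) = 1.46431.
u = 1.363/1.46431 = 0.93081, so the speed is 0.9308c.

0.9308c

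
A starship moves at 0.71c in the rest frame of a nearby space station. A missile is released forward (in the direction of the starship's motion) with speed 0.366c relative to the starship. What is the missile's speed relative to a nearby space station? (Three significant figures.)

In units of c, u = (u' + v)/(1 + u'v) with u' = 0.366 and v = 0.71.
Numerator: 0.366 + 0.71 = 1.076. Denominator: 1 + (0.366)(0.71) = 1.25986.
u = 1.076/1.25986 = 0.85406, so the speed is 0.854c.

0.854c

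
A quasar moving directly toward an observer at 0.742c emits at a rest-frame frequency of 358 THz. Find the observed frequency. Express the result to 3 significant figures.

Relativistic Doppler (source moving toward): f_obs = f_src · √((1+β)/(1−β)).
With β = 0.742: factor = √(1.742/0.258) = 2.5984.
f_obs = 358 × 2.5984 = 930 THz.

930 THz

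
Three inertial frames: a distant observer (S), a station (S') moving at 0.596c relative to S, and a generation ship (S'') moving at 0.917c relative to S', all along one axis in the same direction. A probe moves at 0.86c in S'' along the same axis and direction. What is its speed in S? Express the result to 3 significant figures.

0.998c

Apply u = (u'+v)/(1+u'v) twice. Probe in the station frame: (0.86+0.917)/(1+0.86·0.917) = 1.777/1.78862 = 0.9935c.
That velocity, transformed to the rest frame of a distant observer: (0.9935+0.596)/(1+0.9935·0.596) = 1.5895/1.592126 = 0.99835c.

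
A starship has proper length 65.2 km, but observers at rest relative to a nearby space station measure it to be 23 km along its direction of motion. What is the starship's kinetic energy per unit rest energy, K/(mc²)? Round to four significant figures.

Length contraction gives γ = L₀/L = 65.2/23 = 2.83478.
Since K = (γ−1)mc², K/(mc²) = 2.83478 − 1 = 1.835.

1.835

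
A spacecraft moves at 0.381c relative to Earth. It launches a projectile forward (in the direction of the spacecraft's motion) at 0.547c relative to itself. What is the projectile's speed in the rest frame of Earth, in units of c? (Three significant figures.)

0.768c

Relativistic velocity addition: u = (u' + v)/(1 + u'v/c²), with u' = 0.547c and v = 0.381c.
Numerator: 0.547 + 0.381 = 0.928. Denominator: 1 + (0.547)(0.381) = 1.208407.
u = 0.928/1.208407 = 0.76795, so the speed is 0.768c.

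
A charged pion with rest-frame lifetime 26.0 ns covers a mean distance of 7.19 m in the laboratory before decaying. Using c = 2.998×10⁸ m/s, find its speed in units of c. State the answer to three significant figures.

Let x = d/(cτ) = 7.190 m / (2.998×10⁸ m/s × 2.600×10^-8 s) = 0.92241. Since d = βγcτ, x = βγ = β/√(1−β²).
Solving: β² = x²/(1+x²) = 0.85084/1.85084 = 0.459705, so β = 0.678.

0.678c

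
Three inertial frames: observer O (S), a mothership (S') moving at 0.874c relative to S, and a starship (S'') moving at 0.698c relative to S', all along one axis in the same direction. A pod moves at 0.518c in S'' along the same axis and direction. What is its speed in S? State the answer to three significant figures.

0.992c

Apply u = (u'+v)/(1+u'v) twice. Pod in the mothership frame: (0.518+0.698)/(1+0.518·0.698) = 1.216/1.361564 = 0.89309c.
That velocity, transformed to the rest frame of observer O: (0.89309+0.874)/(1+0.89309·0.874) = 1.76709/1.78056066 = 0.99243c.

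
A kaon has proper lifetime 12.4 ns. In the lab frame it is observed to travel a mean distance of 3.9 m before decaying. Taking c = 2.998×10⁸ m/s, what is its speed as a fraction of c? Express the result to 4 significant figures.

0.7238c

Let x = d/(cτ) = 3.900 m / (2.998×10⁸ m/s × 1.240×10^-8 s) = 1.0491. Since d = βγcτ, x = βγ = β/√(1−β²).
Solving: β² = x²/(1+x²) = 1.10061/2.10061 = 0.523948, so β = 0.7238.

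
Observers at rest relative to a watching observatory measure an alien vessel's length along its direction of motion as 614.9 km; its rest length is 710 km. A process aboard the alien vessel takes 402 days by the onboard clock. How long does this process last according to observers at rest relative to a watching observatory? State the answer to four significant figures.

From L = L₀/γ: γ = 710/614.9 = 1.15466.
The same γ dilates the second interval: 1.15466 × 402 days = 464.2 days.

464.2 days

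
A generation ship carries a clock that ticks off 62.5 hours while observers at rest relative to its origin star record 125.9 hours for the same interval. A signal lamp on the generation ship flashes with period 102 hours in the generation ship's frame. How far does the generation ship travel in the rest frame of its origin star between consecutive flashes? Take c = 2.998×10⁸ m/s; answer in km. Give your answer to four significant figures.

1.925×10^11 km

The time-dilation ratio gives γ = 125.9/62.5 = 2.0144.
β = √(1 − 1/γ²) = 0.86808. Lab-frame period = γτ = 2.0144×102 hours = 205.47 hours. Distance = βc × γτ = 0.86808 × 2.998×10⁸ m/s × 739692 s = 1.9251×10^14 m = 1.925×10^11 km.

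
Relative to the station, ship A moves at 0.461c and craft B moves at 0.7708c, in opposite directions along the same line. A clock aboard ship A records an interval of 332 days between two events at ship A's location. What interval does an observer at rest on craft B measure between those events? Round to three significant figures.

796 days

The velocity of ship A relative to craft B is (0.461 + 0.7708)c / (1 + 0.461×0.7708) = 0.90885c; relative speed 0.90885c.
At |u| = 0.90885c, γ = (1 − 0.826008)^(−1/2) = 2.3974.
The clock on ship A records proper time, so craft B measures Δt = γΔτ = 2.3974 × 332 = 796 days.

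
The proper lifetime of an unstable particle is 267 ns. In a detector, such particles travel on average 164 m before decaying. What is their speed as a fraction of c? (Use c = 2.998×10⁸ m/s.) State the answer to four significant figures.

Let x = d/(cτ) = 164.0 m / (2.998×10⁸ m/s × 2.670×10^-7 s) = 2.0488. Since d = βγcτ, x = βγ = β/√(1−β²).
Solving: β² = x²/(1+x²) = 4.19758/5.19758 = 0.807603, so β = 0.8987.

0.8987c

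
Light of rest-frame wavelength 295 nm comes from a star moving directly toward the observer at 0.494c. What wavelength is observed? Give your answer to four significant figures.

171.7 nm

Relativistic Doppler for wavelength: λ_obs = λ_src · √((1−β)/(1+β)).
With β = 0.494: factor = √(0.506/1.494) = 0.58197.
λ_obs = 295 × 0.58197 = 171.7 nm.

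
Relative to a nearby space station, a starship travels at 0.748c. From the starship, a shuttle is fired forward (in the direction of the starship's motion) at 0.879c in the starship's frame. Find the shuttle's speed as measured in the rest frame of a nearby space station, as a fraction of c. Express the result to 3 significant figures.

0.982c

Relativistic velocity addition: u = (u' + v)/(1 + u'v/c²), with u' = 0.879c and v = 0.748c.
Numerator: 0.879 + 0.748 = 1.627. Denominator: 1 + (0.879)(0.748) = 1.657492.
u = 1.627/1.657492 = 0.9816, so the speed is 0.982c.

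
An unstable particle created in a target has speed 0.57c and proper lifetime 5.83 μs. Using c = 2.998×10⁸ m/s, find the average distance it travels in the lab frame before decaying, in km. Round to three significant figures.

1.21 km

With β = 0.57, γ = 1/√(1 − 0.57²) = 1/√0.6751 = 1.2171.
Lab-frame lifetime: Δt = γτ = 1.2171 × 5.83 μs = 7.0957 μs.
Distance: d = vΔt = 0.57 × 2.998×10⁸ m/s × 7.0957×10^-6 s = 1210 m = 1.21 km.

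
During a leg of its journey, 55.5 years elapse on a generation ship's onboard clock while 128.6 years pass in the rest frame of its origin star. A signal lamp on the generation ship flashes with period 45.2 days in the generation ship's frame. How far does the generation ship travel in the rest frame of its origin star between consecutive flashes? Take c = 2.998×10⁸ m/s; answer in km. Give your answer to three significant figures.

From Δt = γΔτ: γ = 128.6/55.5 = 2.31712.
β = √(1 − 1/γ²) = 0.90208. Lab-frame period = γτ = 2.31712×45.2 days = 104.73 days. Distance = βc × γτ = 0.90208 × 2.998×10⁸ m/s × 9048672 s = 2.4472×10^15 m = 2.45×10^12 km.

2.45×10^12 km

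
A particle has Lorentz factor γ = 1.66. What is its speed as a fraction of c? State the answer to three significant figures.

0.798c

β = √(1 − 1/γ²) = √(1 − 1/2.7556) = √0.637103 = 0.798.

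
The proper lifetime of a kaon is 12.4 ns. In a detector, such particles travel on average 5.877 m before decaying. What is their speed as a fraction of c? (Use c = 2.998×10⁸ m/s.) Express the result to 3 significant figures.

d = βγcτ ⇒ βγ = d/(cτ) = 5.877 m / (3.71752 m) = 1.5809.
β = (βγ)/√(1+(βγ)²) = 1.5809/√3.49924 = 0.845.

0.845c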